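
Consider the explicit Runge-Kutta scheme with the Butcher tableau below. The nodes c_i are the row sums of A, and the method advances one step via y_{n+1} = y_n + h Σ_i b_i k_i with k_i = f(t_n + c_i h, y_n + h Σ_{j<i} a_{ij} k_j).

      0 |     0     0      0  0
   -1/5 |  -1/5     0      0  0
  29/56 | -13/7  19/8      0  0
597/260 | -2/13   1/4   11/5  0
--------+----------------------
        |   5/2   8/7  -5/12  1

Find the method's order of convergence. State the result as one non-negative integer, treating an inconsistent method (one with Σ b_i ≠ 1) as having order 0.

b = (5/2, 8/7, -5/12, 1)
c = (0, -1/5, 29/56, 597/260)
Ac = (0, 0, -19/40, 61/56)
Σ b_i: 5/2·1 + 8/7·1 + (-5/12)·1 + 1·1 = 355/84 ≠ 1 ⇒ order 0.

0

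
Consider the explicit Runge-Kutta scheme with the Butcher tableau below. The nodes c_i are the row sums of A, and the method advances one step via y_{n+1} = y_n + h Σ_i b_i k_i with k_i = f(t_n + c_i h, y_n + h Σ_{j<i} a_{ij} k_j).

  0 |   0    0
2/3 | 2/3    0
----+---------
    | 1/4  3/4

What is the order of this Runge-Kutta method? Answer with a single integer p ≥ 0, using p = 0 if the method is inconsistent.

b = (1/4, 3/4)
c = (0, 2/3)
Σ b_i: 1/4·1 + 3/4·1 = 1 ✓
b·c: 3/4·2/3 = 1/2 ✓; 2 stages ⇒ order 2.

2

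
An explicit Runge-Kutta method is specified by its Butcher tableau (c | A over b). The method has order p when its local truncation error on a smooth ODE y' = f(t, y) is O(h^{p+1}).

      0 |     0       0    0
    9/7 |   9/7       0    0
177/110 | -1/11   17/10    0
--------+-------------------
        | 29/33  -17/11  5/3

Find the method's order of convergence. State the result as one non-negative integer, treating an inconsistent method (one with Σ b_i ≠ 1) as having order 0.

1

b = (29/33, -17/11, 5/3)
c = (0, 9/7, 177/110)
Ac = (0, 0, 153/70)
Σ b_i: 29/33·1 + (-17/11)·1 + 5/3·1 = 1 ✓
b·c: (-17/11)·9/7 + 5/3·177/110 = 107/154 ≠ 1/2 ⇒ order 1.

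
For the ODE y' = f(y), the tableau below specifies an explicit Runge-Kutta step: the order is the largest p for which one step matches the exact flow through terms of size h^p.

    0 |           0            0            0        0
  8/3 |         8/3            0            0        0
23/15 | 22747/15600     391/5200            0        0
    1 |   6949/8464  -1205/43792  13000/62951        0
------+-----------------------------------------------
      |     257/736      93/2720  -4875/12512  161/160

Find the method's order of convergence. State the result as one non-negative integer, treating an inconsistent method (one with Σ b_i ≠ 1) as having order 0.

4

b = (257/736, 93/2720, -4875/12512, 161/160)
c = (0, 8/3, 23/15, 1)
Ac = (0, 0, 391/1950, 235/966)
Σ b_i: 257/736·1 + 93/2720·1 + (-4875/12512)·1 + 161/160·1 = 1 ✓
b·c: 93/2720·8/3 + (-4875/12512)·23/15 + 161/160·1 = 1/2 ✓
b·c²: 93/2720·64/9 + (-4875/12512)·529/225 + 161/160·1 = 1/3 ✓
b·Ac: (-4875/12512)·391/1950 + 161/160·235/966 = 1/6 ✓
b·c³: 93/2720·512/27 + (-4875/12512)·12167/3375 + 161/160·1 = 1/4 ✓
b·(c∘Ac): (-4875/12512)·8993/29250 + 161/160·235/966 = 1/8 ✓
b·Ac²: (-4875/12512)·1564/2925 + 161/160·20/69 = 1/12 ✓
b·A²c: 161/160·20/483 = 1/24 ✓; 4 stages ⇒ order 4.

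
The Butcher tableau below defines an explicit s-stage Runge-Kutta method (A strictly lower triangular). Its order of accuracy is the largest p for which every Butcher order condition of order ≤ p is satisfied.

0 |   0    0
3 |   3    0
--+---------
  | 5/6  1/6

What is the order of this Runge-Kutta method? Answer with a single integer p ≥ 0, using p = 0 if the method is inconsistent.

b = (5/6, 1/6)
c = (0, 3)
Σ b_i: 5/6·1 + 1/6·1 = 1 ✓
b·c: 1/6·3 = 1/2 ✓; 2 stages ⇒ order 2.

2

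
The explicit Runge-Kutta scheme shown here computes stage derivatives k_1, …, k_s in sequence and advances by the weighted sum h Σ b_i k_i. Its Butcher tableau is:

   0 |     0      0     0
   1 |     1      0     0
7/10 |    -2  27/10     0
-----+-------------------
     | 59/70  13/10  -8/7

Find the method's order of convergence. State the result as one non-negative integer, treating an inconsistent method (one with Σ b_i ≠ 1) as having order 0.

2

b = (59/70, 13/10, -8/7)
c = (0, 1, 7/10)
Ac = (0, 0, 27/10)
Σ b_i: 59/70·1 + 13/10·1 + (-8/7)·1 = 1 ✓
b·c: 13/10·1 + (-8/7)·7/10 = 1/2 ✓
b·c²: 13/10·1 + (-8/7)·49/100 = 37/50 ≠ 1/3 ⇒ order 2.
b·Ac: (-8/7)·27/10 = -108/35 ≠ 1/6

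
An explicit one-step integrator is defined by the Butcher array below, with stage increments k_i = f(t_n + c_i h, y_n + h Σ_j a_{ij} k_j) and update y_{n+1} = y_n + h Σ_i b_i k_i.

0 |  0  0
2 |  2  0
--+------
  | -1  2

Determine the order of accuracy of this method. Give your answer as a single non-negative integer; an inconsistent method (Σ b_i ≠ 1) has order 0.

b = (-1, 2)
c = (0, 2)
Σ b_i: (-1)·1 + 2·1 = 1 ✓
b·c: 2·2 = 4 ≠ 1/2 ⇒ order 1.

1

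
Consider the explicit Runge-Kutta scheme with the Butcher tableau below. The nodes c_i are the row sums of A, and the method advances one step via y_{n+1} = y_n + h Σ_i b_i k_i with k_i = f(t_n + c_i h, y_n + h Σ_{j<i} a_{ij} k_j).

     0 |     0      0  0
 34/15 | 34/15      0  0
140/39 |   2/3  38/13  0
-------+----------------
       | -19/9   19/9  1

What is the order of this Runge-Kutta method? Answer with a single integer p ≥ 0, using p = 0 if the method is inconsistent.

1

b = (-19/9, 19/9, 1)
c = (0, 34/15, 140/39)
Ac = (0, 0, 1292/195)
Σ b_i: (-19/9)·1 + 19/9·1 + 1·1 = 1 ✓
b·c: 19/9·34/15 + 1·140/39 = 14698/1755 ≠ 1/2 ⇒ order 1.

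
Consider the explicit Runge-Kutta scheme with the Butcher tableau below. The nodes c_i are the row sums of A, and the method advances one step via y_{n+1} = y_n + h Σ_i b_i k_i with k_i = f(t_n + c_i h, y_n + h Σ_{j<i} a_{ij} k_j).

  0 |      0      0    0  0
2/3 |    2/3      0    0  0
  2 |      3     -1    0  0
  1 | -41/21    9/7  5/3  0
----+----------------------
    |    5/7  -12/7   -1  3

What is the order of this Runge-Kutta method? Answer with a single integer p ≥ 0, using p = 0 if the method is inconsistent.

1

b = (5/7, -12/7, -1, 3)
c = (0, 2/3, 2, 1)
Ac = (0, 0, -2/3, 88/21)
Σ b_i: 5/7·1 + (-12/7)·1 + (-1)·1 + 3·1 = 1 ✓
b·c: (-12/7)·2/3 + (-1)·2 + 3·1 = -1/7 ≠ 1/2 ⇒ order 1.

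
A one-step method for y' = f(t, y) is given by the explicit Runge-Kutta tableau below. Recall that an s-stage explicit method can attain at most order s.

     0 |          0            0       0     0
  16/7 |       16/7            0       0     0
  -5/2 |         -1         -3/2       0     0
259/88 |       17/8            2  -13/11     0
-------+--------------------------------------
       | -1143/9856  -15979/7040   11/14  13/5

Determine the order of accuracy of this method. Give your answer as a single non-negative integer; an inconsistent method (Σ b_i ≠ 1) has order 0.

2

b = (-1143/9856, -15979/7040, 11/14, 13/5)
c = (0, 16/7, -5/2, 259/88)
Ac = (0, 0, -24/7, 1159/154)
Σ b_i: (-1143/9856)·1 + (-15979/7040)·1 + 11/14·1 + 13/5·1 = 1 ✓
b·c: (-15979/7040)·16/7 + 11/14·(-5/2) + 13/5·259/88 = 1/2 ✓
b·c²: (-15979/7040)·256/49 + 11/14·25/4 + 13/5·67081/7744 = 5909833/379456 ≠ 1/3 ⇒ order 2.
b·Ac: 11/14·(-24/7) + 13/5·1159/154 = 90949/5390 ≠ 1/6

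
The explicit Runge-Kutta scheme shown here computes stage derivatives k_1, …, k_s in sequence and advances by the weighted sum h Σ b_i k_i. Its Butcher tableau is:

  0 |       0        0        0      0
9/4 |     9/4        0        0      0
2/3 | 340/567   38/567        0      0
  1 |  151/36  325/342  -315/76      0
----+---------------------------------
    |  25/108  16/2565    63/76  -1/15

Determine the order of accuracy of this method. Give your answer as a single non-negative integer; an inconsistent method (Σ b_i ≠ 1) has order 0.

4

b = (25/108, 16/2565, 63/76, -1/15)
c = (0, 9/4, 2/3, 1)
Ac = (0, 0, 19/126, -5/8)
Σ b_i: 25/108·1 + 16/2565·1 + 63/76·1 + (-1/15)·1 = 1 ✓
b·c: 16/2565·9/4 + 63/76·2/3 + (-1/15)·1 = 1/2 ✓
b·c²: 16/2565·81/16 + 63/76·4/9 + (-1/15)·1 = 1/3 ✓
b·Ac: 63/76·19/126 + (-1/15)·(-5/8) = 1/6 ✓
b·c³: 16/2565·729/64 + 63/76·8/27 + (-1/15)·1 = 1/4 ✓
b·(c∘Ac): 63/76·19/189 + (-1/15)·(-5/8) = 1/8 ✓
b·Ac²: 63/76·19/56 + (-1/15)·95/32 = 1/12 ✓
b·A²c: (-1/15)·(-5/8) = 1/24 ✓; 4 stages ⇒ order 4.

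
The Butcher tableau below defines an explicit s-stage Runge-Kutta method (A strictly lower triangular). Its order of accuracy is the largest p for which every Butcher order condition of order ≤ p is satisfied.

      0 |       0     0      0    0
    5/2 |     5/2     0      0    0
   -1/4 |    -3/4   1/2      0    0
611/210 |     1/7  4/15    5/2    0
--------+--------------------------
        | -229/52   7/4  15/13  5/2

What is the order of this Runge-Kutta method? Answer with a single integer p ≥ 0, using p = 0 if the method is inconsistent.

b = (-229/52, 7/4, 15/13, 5/2)
c = (0, 5/2, -1/4, 611/210)
Ac = (0, 0, 5/4, 1/24)
Σ b_i: (-229/52)·1 + 7/4·1 + 15/13·1 + 5/2·1 = 1 ✓
b·c: 7/4·5/2 + 15/13·(-1/4) + 5/2·611/210 = 24811/2184 ≠ 1/2 ⇒ order 1.

1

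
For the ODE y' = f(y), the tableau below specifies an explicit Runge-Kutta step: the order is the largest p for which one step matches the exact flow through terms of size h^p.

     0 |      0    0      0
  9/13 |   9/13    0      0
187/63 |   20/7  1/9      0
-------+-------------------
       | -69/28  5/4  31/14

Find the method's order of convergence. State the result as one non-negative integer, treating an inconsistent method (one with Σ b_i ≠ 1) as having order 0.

b = (-69/28, 5/4, 31/14)
c = (0, 9/13, 187/63)
Ac = (0, 0, 1/13)
Σ b_i: (-69/28)·1 + 5/4·1 + 31/14·1 = 1 ✓
b·c: 5/4·9/13 + 31/14·187/63 = 170567/22932 ≠ 1/2 ⇒ order 1.

1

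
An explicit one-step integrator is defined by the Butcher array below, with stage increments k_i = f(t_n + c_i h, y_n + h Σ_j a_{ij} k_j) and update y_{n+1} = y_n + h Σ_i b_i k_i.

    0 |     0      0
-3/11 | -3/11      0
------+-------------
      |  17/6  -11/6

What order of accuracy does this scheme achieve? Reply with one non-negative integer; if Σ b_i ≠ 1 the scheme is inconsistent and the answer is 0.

2

b = (17/6, -11/6)
c = (0, -3/11)
Σ b_i: 17/6·1 + (-11/6)·1 = 1 ✓
b·c: (-11/6)·(-3/11) = 1/2 ✓; 2 stages ⇒ order 2.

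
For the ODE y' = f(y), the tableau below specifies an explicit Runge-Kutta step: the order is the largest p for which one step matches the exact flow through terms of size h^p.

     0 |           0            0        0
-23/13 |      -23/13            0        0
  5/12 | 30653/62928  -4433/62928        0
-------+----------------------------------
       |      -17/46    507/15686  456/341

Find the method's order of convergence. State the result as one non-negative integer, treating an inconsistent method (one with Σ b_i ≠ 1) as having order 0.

3

b = (-17/46, 507/15686, 456/341)
c = (0, -23/13, 5/12)
Ac = (0, 0, 341/2736)
Σ b_i: (-17/46)·1 + 507/15686·1 + 456/341·1 = 1 ✓
b·c: 507/15686·(-23/13) + 456/341·5/12 = 1/2 ✓
b·c²: 507/15686·529/169 + 456/341·25/144 = 1/3 ✓
b·Ac: 456/341·341/2736 = 1/6 ✓; 3 stages ⇒ order 3.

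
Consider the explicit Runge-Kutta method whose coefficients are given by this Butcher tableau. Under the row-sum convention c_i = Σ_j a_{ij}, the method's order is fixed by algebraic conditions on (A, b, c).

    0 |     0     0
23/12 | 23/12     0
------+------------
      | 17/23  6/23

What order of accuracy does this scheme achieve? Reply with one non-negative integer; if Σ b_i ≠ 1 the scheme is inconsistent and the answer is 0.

b = (17/23, 6/23)
c = (0, 23/12)
Σ b_i: 17/23·1 + 6/23·1 = 1 ✓
b·c: 6/23·23/12 = 1/2 ✓; 2 stages ⇒ order 2.

2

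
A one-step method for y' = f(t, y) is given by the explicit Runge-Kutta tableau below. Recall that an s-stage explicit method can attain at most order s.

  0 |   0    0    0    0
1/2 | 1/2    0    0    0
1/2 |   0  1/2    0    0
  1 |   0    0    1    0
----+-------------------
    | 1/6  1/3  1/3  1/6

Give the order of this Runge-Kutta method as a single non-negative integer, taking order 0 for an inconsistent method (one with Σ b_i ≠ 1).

b = (1/6, 1/3, 1/3, 1/6)
c = (0, 1/2, 1/2, 1)
Ac = (0, 0, 1/4, 1/2)
Σ b_i: 1/6·1 + 1/3·1 + 1/3·1 + 1/6·1 = 1 ✓
b·c: 1/3·1/2 + 1/3·1/2 + 1/6·1 = 1/2 ✓
b·c²: 1/3·1/4 + 1/3·1/4 + 1/6·1 = 1/3 ✓
b·Ac: 1/3·1/4 + 1/6·1/2 = 1/6 ✓
b·c³: 1/3·1/8 + 1/3·1/8 + 1/6·1 = 1/4 ✓
b·(c∘Ac): 1/3·1/8 + 1/6·1/2 = 1/8 ✓
b·Ac²: 1/3·1/8 + 1/6·1/4 = 1/12 ✓
b·A²c: 1/6·1/4 = 1/24 ✓; 4 stages ⇒ order 4.

4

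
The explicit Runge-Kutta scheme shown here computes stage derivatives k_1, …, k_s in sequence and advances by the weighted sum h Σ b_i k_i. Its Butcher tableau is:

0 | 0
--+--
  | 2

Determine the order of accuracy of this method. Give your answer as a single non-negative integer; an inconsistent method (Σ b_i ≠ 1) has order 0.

b = (2)
c = (0)
Σ b_i: 2·1 = 2 ≠ 1 ⇒ order 0.

0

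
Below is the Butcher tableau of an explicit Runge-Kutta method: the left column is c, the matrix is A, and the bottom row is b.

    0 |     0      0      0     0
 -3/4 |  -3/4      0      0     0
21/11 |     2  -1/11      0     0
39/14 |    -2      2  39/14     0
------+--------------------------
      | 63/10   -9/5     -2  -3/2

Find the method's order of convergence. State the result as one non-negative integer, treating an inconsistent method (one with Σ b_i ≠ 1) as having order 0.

1

b = (63/10, -9/5, -2, -3/2)
c = (0, -3/4, 21/11, 39/14)
Ac = (0, 0, 3/44, 42/11)
Σ b_i: 63/10·1 + (-9/5)·1 + (-2)·1 + (-3/2)·1 = 1 ✓
b·c: (-9/5)·(-3/4) + (-2)·21/11 + (-3/2)·39/14 = -2559/385 ≠ 1/2 ⇒ order 1.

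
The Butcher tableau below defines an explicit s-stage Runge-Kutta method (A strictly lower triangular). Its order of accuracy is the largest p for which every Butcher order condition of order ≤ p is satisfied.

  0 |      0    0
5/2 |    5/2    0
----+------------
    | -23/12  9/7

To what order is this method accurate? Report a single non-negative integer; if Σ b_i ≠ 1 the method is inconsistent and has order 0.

b = (-23/12, 9/7)
c = (0, 5/2)
Σ b_i: (-23/12)·1 + 9/7·1 = -53/84 ≠ 1 ⇒ order 0.

0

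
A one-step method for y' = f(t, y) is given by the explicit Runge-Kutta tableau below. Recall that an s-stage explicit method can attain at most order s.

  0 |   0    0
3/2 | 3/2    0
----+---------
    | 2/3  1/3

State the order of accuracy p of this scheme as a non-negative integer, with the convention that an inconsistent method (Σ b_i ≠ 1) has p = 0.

b = (2/3, 1/3)
c = (0, 3/2)
Σ b_i: 2/3·1 + 1/3·1 = 1 ✓
b·c: 1/3·3/2 = 1/2 ✓; 2 stages ⇒ order 2.

2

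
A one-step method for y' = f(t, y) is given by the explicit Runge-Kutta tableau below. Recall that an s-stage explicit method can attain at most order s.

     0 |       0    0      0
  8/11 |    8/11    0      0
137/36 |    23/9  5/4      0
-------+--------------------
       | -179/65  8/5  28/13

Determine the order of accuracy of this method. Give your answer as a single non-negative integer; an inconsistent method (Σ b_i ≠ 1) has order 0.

1

b = (-179/65, 8/5, 28/13)
c = (0, 8/11, 137/36)
Ac = (0, 0, 10/11)
Σ b_i: (-179/65)·1 + 8/5·1 + 28/13·1 = 1 ✓
b·c: 8/5·8/11 + 28/13·137/36 = 60233/6435 ≠ 1/2 ⇒ order 1.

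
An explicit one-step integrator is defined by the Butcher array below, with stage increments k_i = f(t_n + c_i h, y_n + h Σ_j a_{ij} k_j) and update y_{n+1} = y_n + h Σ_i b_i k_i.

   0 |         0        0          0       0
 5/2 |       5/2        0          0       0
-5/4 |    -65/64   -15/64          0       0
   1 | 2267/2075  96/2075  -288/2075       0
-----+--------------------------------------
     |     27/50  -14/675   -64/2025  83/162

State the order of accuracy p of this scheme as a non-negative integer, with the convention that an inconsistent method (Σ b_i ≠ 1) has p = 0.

b = (27/50, -14/675, -64/2025, 83/162)
c = (0, 5/2, -5/4, 1)
Ac = (0, 0, -75/128, 24/83)
Σ b_i: 27/50·1 + (-14/675)·1 + (-64/2025)·1 + 83/162·1 = 1 ✓
b·c: (-14/675)·5/2 + (-64/2025)·(-5/4) + 83/162·1 = 1/2 ✓
b·c²: (-14/675)·25/4 + (-64/2025)·25/16 + 83/162·1 = 1/3 ✓
b·Ac: (-64/2025)·(-75/128) + 83/162·24/83 = 1/6 ✓
b·c³: (-14/675)·125/8 + (-64/2025)·(-125/64) + 83/162·1 = 1/4 ✓
b·(c∘Ac): (-64/2025)·375/512 + 83/162·24/83 = 1/8 ✓
b·Ac²: (-64/2025)·(-375/256) + 83/162·6/83 = 1/12 ✓
b·A²c: 83/162·27/332 = 1/24 ✓; 4 stages ⇒ order 4.

4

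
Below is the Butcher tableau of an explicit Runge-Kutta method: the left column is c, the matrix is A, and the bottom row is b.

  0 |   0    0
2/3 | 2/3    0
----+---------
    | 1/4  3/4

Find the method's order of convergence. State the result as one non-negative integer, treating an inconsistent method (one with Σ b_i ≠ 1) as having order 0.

2

b = (1/4, 3/4)
c = (0, 2/3)
Σ b_i: 1/4·1 + 3/4·1 = 1 ✓
b·c: 3/4·2/3 = 1/2 ✓; 2 stages ⇒ order 2.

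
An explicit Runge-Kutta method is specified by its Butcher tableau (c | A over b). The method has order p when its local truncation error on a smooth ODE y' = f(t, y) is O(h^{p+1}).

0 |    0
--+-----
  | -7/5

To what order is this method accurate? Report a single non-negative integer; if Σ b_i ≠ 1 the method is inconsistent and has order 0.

0

b = (-7/5)
c = (0)
Σ b_i: (-7/5)·1 = -7/5 ≠ 1 ⇒ order 0.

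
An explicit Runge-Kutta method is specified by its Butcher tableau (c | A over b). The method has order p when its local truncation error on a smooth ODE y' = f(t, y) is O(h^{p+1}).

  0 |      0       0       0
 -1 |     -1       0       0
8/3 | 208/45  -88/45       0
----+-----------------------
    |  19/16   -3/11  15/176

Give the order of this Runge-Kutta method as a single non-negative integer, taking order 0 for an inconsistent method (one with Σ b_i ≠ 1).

3

b = (19/16, -3/11, 15/176)
c = (0, -1, 8/3)
Ac = (0, 0, 88/45)
Σ b_i: 19/16·1 + (-3/11)·1 + 15/176·1 = 1 ✓
b·c: (-3/11)·(-1) + 15/176·8/3 = 1/2 ✓
b·c²: (-3/11)·1 + 15/176·64/9 = 1/3 ✓
b·Ac: 15/176·88/45 = 1/6 ✓; 3 stages ⇒ order 3.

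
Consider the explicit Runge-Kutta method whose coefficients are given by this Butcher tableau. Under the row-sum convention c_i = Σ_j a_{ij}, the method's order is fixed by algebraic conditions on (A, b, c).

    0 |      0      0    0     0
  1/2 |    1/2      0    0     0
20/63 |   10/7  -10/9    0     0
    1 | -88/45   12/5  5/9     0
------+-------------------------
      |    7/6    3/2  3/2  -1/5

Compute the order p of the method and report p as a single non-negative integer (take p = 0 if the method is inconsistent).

b = (7/6, 3/2, 3/2, -1/5)
c = (0, 1/2, 20/63, 1)
Ac = (0, 0, -5/9, 3902/2835)
Σ b_i: 7/6·1 + 3/2·1 + 3/2·1 + (-1/5)·1 = 119/30 ≠ 1 ⇒ order 0.

0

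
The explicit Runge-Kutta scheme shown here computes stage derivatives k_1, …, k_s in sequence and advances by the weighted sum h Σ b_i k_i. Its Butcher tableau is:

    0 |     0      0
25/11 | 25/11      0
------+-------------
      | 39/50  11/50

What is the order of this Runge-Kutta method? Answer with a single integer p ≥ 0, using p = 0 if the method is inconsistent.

2

b = (39/50, 11/50)
c = (0, 25/11)
Σ b_i: 39/50·1 + 11/50·1 = 1 ✓
b·c: 11/50·25/11 = 1/2 ✓; 2 stages ⇒ order 2.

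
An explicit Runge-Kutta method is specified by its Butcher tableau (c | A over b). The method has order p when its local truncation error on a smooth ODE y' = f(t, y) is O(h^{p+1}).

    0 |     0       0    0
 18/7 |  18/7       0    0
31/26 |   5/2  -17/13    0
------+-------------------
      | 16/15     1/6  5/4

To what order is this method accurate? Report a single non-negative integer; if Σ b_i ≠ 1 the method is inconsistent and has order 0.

0

b = (16/15, 1/6, 5/4)
c = (0, 18/7, 31/26)
Ac = (0, 0, -306/91)
Σ b_i: 16/15·1 + 1/6·1 + 5/4·1 = 149/60 ≠ 1 ⇒ order 0.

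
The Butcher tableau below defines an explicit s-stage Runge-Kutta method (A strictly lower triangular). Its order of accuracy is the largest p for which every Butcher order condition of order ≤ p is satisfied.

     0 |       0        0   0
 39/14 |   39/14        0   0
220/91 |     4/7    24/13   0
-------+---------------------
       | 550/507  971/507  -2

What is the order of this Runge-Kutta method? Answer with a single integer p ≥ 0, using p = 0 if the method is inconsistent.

b = (550/507, 971/507, -2)
c = (0, 39/14, 220/91)
Ac = (0, 0, 36/7)
Σ b_i: 550/507·1 + 971/507·1 + (-2)·1 = 1 ✓
b·c: 971/507·39/14 + (-2)·220/91 = 1/2 ✓
b·c²: 971/507·1521/196 + (-2)·48400/8281 = 105097/33124 ≠ 1/3 ⇒ order 2.
b·Ac: (-2)·36/7 = -72/7 ≠ 1/6

2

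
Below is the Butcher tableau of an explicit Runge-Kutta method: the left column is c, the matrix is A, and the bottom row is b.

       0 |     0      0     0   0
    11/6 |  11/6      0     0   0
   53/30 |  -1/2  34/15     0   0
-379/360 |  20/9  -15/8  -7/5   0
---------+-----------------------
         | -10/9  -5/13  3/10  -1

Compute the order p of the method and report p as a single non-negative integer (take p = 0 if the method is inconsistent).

b = (-10/9, -5/13, 3/10, -1)
c = (0, 11/6, 53/30, -379/360)
Ac = (0, 0, 187/45, -7093/1200)
Σ b_i: (-10/9)·1 + (-5/13)·1 + 3/10·1 + (-1)·1 = -2569/1170 ≠ 1 ⇒ order 0.

0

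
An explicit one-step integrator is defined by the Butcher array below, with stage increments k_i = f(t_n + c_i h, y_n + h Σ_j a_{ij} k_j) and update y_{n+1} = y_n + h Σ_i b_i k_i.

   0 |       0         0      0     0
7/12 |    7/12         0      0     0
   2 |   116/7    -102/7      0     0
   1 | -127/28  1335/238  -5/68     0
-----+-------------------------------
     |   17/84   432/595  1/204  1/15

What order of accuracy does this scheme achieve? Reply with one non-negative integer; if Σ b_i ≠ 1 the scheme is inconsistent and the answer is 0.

b = (17/84, 432/595, 1/204, 1/15)
c = (0, 7/12, 2, 1)
Ac = (0, 0, -17/2, 25/8)
Σ b_i: 17/84·1 + 432/595·1 + 1/204·1 + 1/15·1 = 1 ✓
b·c: 432/595·7/12 + 1/204·2 + 1/15·1 = 1/2 ✓
b·c²: 432/595·49/144 + 1/204·4 + 1/15·1 = 1/3 ✓
b·Ac: 1/204·(-17/2) + 1/15·25/8 = 1/6 ✓
b·c³: 432/595·343/1728 + 1/204·8 + 1/15·1 = 1/4 ✓
b·(c∘Ac): 1/204·(-17) + 1/15·25/8 = 1/8 ✓
b·Ac²: 1/204·(-119/24) + 1/15·155/96 = 1/12 ✓
b·A²c: 1/15·5/8 = 1/24 ✓; 4 stages ⇒ order 4.

4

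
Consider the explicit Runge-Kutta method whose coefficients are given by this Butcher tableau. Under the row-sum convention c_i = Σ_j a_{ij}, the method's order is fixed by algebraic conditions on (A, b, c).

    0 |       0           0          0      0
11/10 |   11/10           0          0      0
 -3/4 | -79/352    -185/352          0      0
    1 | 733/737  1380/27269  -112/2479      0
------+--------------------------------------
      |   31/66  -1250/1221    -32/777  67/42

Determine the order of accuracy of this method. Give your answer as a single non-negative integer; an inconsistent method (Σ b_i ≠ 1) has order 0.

4

b = (31/66, -1250/1221, -32/777, 67/42)
c = (0, 11/10, -3/4, 1)
Ac = (0, 0, -37/64, 6/67)
Σ b_i: 31/66·1 + (-1250/1221)·1 + (-32/777)·1 + 67/42·1 = 1 ✓
b·c: (-1250/1221)·11/10 + (-32/777)·(-3/4) + 67/42·1 = 1/2 ✓
b·c²: (-1250/1221)·121/100 + (-32/777)·9/16 + 67/42·1 = 1/3 ✓
b·Ac: (-32/777)·(-37/64) + 67/42·6/67 = 1/6 ✓
b·c³: (-1250/1221)·1331/1000 + (-32/777)·(-27/64) + 67/42·1 = 1/4 ✓
b·(c∘Ac): (-32/777)·111/256 + 67/42·6/67 = 1/8 ✓
b·Ac²: (-32/777)·(-407/640) + 67/42·12/335 = 1/12 ✓
b·A²c: 67/42·7/268 = 1/24 ✓; 4 stages ⇒ order 4.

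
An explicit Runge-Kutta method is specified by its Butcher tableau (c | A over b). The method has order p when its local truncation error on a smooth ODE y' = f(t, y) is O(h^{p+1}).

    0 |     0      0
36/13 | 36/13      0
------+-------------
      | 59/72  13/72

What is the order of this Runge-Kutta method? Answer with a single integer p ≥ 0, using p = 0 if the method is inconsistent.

2

b = (59/72, 13/72)
c = (0, 36/13)
Σ b_i: 59/72·1 + 13/72·1 = 1 ✓
b·c: 13/72·36/13 = 1/2 ✓; 2 stages ⇒ order 2.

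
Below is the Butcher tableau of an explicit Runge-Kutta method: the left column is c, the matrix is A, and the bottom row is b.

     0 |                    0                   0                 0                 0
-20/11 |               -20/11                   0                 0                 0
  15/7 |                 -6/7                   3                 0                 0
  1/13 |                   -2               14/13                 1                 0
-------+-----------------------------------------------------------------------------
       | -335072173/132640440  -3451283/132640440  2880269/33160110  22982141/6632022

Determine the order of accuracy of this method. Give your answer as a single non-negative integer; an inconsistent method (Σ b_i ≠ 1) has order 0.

3

b = (-335072173/132640440, -3451283/132640440, 2880269/33160110, 22982141/6632022)
c = (0, -20/11, 15/7, 1/13)
Ac = (0, 0, -60/11, 185/1001)
Σ b_i: (-335072173/132640440)·1 + (-3451283/132640440)·1 + 2880269/33160110·1 + 22982141/6632022·1 = 1 ✓
b·c: (-3451283/132640440)·(-20/11) + 2880269/33160110·15/7 + 22982141/6632022·1/13 = 1/2 ✓
b·c²: (-3451283/132640440)·400/121 + 2880269/33160110·225/49 + 22982141/6632022·1/169 = 1/3 ✓
b·Ac: 2880269/33160110·(-60/11) + 22982141/6632022·185/1001 = 1/6 ✓
b·c³: (-3451283/132640440)·(-8000/1331) + 2880269/33160110·3375/343 + 22982141/6632022·1/2197 = 101856733/100585667 ≠ 1/4 ⇒ order 3.
b·(c∘Ac): 2880269/33160110·(-900/77) + 22982141/6632022·185/13013 = -70470065/72952242 ≠ 1/8
b·Ac²: 2880269/33160110·1200/121 + 22982141/6632022·628325/77077 = 14865723545/510665694 ≠ 1/12
b·A²c: 22982141/6632022·(-60/11) = -229821410/12158707 ≠ 1/24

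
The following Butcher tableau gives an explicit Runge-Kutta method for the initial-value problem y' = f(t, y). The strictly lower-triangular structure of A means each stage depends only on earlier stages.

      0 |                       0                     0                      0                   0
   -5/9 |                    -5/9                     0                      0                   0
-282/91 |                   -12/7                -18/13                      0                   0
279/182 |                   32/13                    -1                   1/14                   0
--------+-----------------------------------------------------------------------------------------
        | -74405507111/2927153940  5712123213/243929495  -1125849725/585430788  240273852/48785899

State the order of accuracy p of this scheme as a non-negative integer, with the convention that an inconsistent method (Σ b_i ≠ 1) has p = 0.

b = (-74405507111/2927153940, 5712123213/243929495, -1125849725/585430788, 240273852/48785899)
c = (0, -5/9, -282/91, 279/182)
Ac = (0, 0, 10/13, 1916/5733)
Σ b_i: (-74405507111/2927153940)·1 + 5712123213/243929495·1 + (-1125849725/585430788)·1 + 240273852/48785899·1 = 1 ✓
b·c: 5712123213/243929495·(-5/9) + (-1125849725/585430788)·(-282/91) + 240273852/48785899·279/182 = 1/2 ✓
b·c²: 5712123213/243929495·25/81 + (-1125849725/585430788)·79524/8281 + 240273852/48785899·77841/33124 = 1/3 ✓
b·Ac: (-1125849725/585430788)·10/13 + 240273852/48785899·1916/5733 = 1/6 ✓
b·c³: 5712123213/243929495·(-125/729) + (-1125849725/585430788)·(-22425768/753571) + 240273852/48785899·21717639/6028568 = 221142296776097/3116540799918 ≠ 1/4 ⇒ order 3.
b·(c∘Ac): (-1125849725/585430788)·(-2820/1183) + 240273852/48785899·29698/57967 = 31553865683/4439516809 ≠ 1/8
b·Ac²: (-1125849725/585430788)·(-50/117) + 240273852/48785899·1771547/4695327 = 642503996683/239733907686 ≠ 1/12
b·A²c: 240273852/48785899·5/91 = 13201860/48785899 ≠ 1/24

3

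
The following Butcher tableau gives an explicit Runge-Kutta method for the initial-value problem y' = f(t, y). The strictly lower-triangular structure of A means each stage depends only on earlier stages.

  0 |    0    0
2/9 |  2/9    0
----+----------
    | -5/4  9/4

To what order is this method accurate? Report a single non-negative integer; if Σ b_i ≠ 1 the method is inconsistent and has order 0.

2

b = (-5/4, 9/4)
c = (0, 2/9)
Σ b_i: (-5/4)·1 + 9/4·1 = 1 ✓
b·c: 9/4·2/9 = 1/2 ✓; 2 stages ⇒ order 2.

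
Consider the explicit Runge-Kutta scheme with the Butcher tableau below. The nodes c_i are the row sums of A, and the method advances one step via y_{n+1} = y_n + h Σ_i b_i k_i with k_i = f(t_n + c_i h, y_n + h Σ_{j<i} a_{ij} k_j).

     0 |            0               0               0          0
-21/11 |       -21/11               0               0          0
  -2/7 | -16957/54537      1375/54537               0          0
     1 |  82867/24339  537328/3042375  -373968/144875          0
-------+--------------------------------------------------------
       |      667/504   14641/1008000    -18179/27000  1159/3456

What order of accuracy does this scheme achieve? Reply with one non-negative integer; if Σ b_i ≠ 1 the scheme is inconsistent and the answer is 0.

b = (667/504, 14641/1008000, -18179/27000, 1159/3456)
c = (0, -21/11, -2/7, 1)
Ac = (0, 0, -125/2597, 464/1159)
Σ b_i: 667/504·1 + 14641/1008000·1 + (-18179/27000)·1 + 1159/3456·1 = 1 ✓
b·c: 14641/1008000·(-21/11) + (-18179/27000)·(-2/7) + 1159/3456·1 = 1/2 ✓
b·c²: 14641/1008000·441/121 + (-18179/27000)·4/49 + 1159/3456·1 = 1/3 ✓
b·Ac: (-18179/27000)·(-125/2597) + 1159/3456·464/1159 = 1/6 ✓
b·c³: 14641/1008000·(-9261/1331) + (-18179/27000)·(-8/343) + 1159/3456·1 = 1/4 ✓
b·(c∘Ac): (-18179/27000)·250/18179 + 1159/3456·464/1159 = 1/8 ✓
b·Ac²: (-18179/27000)·375/4081 + 1159/3456·5520/12749 = 1/12 ✓
b·A²c: 1159/3456·144/1159 = 1/24 ✓; 4 stages ⇒ order 4.

4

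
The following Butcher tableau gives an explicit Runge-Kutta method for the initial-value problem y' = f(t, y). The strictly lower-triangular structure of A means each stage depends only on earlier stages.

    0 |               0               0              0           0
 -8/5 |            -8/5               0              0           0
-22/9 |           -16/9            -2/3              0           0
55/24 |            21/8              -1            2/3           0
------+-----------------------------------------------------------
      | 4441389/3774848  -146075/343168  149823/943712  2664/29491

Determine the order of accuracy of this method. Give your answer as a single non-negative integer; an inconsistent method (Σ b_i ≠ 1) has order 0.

b = (4441389/3774848, -146075/343168, 149823/943712, 2664/29491)
c = (0, -8/5, -22/9, 55/24)
Ac = (0, 0, 16/15, -4/135)
Σ b_i: 4441389/3774848·1 + (-146075/343168)·1 + 149823/943712·1 + 2664/29491·1 = 1 ✓
b·c: (-146075/343168)·(-8/5) + 149823/943712·(-22/9) + 2664/29491·55/24 = 1/2 ✓
b·c²: (-146075/343168)·64/25 + 149823/943712·484/81 + 2664/29491·3025/576 = 1/3 ✓
b·Ac: 149823/943712·16/15 + 2664/29491·(-4/135) = 1/6 ✓
b·c³: (-146075/343168)·(-512/125) + 149823/943712·(-10648/729) + 2664/29491·166375/13824 = 11855621/23163840 ≠ 1/4 ⇒ order 3.
b·(c∘Ac): 149823/943712·(-352/135) + 2664/29491·(-11/162) = -50681/120645 ≠ 1/8
b·Ac²: 149823/943712·(-128/75) + 2664/29491·8648/6075 = -51524/361935 ≠ 1/12
b·A²c: 2664/29491·32/45 = 9472/147455 ≠ 1/24

3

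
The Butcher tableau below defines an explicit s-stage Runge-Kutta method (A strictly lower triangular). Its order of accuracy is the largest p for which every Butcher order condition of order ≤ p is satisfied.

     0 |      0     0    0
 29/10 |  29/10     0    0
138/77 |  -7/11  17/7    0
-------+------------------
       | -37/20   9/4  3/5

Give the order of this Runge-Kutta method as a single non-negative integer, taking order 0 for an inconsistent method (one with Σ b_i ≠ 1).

1

b = (-37/20, 9/4, 3/5)
c = (0, 29/10, 138/77)
Ac = (0, 0, 493/70)
Σ b_i: (-37/20)·1 + 9/4·1 + 3/5·1 = 1 ✓
b·c: 9/4·29/10 + 3/5·138/77 = 23409/3080 ≠ 1/2 ⇒ order 1.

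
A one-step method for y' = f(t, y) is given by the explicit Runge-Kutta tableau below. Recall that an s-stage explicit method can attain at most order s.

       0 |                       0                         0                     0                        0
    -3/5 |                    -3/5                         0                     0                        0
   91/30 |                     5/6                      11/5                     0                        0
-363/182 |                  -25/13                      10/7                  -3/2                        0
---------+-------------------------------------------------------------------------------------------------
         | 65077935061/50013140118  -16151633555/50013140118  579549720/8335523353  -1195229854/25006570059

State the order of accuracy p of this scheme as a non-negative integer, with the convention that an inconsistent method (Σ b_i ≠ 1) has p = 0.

b = (65077935061/50013140118, -16151633555/50013140118, 579549720/8335523353, -1195229854/25006570059)
c = (0, -3/5, 91/30, -363/182)
Ac = (0, 0, -33/25, -757/140)
Σ b_i: 65077935061/50013140118·1 + (-16151633555/50013140118)·1 + 579549720/8335523353·1 + (-1195229854/25006570059)·1 = 1 ✓
b·c: (-16151633555/50013140118)·(-3/5) + 579549720/8335523353·91/30 + (-1195229854/25006570059)·(-363/182) = 1/2 ✓
b·c²: (-16151633555/50013140118)·9/25 + 579549720/8335523353·8281/900 + (-1195229854/25006570059)·131769/33124 = 1/3 ✓
b·Ac: 579549720/8335523353·(-33/25) + (-1195229854/25006570059)·(-757/140) = 1/6 ✓
b·c³: (-16151633555/50013140118)·(-27/125) + 579549720/8335523353·753571/27000 + (-1195229854/25006570059)·(-47832147/6028568) = 1631267482700101/682679362610700 ≠ 1/4 ⇒ order 3.
b·(c∘Ac): 579549720/8335523353·(-1001/250) + (-1195229854/25006570059)·274791/25480 = -661719953323/833552335300 ≠ 1/8
b·Ac²: 579549720/8335523353·99/125 + (-1195229854/25006570059)·(-55807/4200) = 5177545359143/7501971017700 ≠ 1/12
b·A²c: (-1195229854/25006570059)·99/50 = -19721292591/208388083825 ≠ 1/24

3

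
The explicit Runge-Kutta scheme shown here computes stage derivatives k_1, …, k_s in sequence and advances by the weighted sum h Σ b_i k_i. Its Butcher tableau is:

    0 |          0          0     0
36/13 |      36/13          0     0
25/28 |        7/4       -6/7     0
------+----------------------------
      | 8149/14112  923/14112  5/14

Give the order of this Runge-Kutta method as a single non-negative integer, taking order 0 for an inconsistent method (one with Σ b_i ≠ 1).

2

b = (8149/14112, 923/14112, 5/14)
c = (0, 36/13, 25/28)
Ac = (0, 0, -216/91)
Σ b_i: 8149/14112·1 + 923/14112·1 + 5/14·1 = 1 ✓
b·c: 923/14112·36/13 + 5/14·25/28 = 1/2 ✓
b·c²: 923/14112·1296/169 + 5/14·625/784 = 112193/142688 ≠ 1/3 ⇒ order 2.
b·Ac: 5/14·(-216/91) = -540/637 ≠ 1/6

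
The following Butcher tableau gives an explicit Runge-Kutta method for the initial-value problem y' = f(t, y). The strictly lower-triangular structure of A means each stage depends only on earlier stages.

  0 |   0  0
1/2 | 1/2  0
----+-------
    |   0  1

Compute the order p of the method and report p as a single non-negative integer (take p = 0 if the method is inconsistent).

2

b = (0, 1)
c = (0, 1/2)
Σ b_i: 1·1 = 1 ✓
b·c: 1·1/2 = 1/2 ✓; 2 stages ⇒ order 2.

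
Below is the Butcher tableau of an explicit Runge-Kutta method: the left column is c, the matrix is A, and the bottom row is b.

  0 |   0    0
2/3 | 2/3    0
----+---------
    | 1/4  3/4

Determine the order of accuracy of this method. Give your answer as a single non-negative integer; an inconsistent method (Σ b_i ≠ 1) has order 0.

b = (1/4, 3/4)
c = (0, 2/3)
Σ b_i: 1/4·1 + 3/4·1 = 1 ✓
b·c: 3/4·2/3 = 1/2 ✓; 2 stages ⇒ order 2.

2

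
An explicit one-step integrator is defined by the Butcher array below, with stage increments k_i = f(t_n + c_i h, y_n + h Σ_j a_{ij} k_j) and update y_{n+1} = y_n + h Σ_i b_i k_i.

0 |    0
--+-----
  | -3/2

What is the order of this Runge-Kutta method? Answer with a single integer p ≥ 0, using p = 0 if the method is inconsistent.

0

b = (-3/2)
c = (0)
Σ b_i: (-3/2)·1 = -3/2 ≠ 1 ⇒ order 0.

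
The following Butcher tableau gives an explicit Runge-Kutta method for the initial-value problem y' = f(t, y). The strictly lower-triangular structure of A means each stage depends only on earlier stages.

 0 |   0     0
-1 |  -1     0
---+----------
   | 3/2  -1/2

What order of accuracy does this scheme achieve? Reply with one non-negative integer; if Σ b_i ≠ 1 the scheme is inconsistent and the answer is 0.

2

b = (3/2, -1/2)
c = (0, -1)
Σ b_i: 3/2·1 + (-1/2)·1 = 1 ✓
b·c: (-1/2)·(-1) = 1/2 ✓; 2 stages ⇒ order 2.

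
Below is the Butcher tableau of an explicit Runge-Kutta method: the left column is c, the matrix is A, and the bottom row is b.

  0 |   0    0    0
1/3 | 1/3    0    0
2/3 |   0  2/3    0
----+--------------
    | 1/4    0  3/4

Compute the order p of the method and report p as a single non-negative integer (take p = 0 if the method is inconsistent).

b = (1/4, 0, 3/4)
c = (0, 1/3, 2/3)
Ac = (0, 0, 2/9)
Σ b_i: 1/4·1 + 3/4·1 = 1 ✓
b·c: 3/4·2/3 = 1/2 ✓
b·c²: 3/4·4/9 = 1/3 ✓
b·Ac: 3/4·2/9 = 1/6 ✓; 3 stages ⇒ order 3.

3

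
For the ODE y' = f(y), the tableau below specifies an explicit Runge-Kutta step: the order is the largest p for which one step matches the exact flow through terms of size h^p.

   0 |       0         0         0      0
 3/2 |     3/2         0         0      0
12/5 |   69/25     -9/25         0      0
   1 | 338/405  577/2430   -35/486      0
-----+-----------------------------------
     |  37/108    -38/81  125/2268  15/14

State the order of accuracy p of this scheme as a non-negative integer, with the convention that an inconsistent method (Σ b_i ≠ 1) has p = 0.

4

b = (37/108, -38/81, 125/2268, 15/14)
c = (0, 3/2, 12/5, 1)
Ac = (0, 0, -27/50, 11/60)
Σ b_i: 37/108·1 + (-38/81)·1 + 125/2268·1 + 15/14·1 = 1 ✓
b·c: (-38/81)·3/2 + 125/2268·12/5 + 15/14·1 = 1/2 ✓
b·c²: (-38/81)·9/4 + 125/2268·144/25 + 15/14·1 = 1/3 ✓
b·Ac: 125/2268·(-27/50) + 15/14·11/60 = 1/6 ✓
b·c³: (-38/81)·27/8 + 125/2268·1728/125 + 15/14·1 = 1/4 ✓
b·(c∘Ac): 125/2268·(-162/125) + 15/14·11/60 = 1/8 ✓
b·Ac²: 125/2268·(-81/100) + 15/14·43/360 = 1/12 ✓
b·A²c: 15/14·7/180 = 1/24 ✓; 4 stages ⇒ order 4.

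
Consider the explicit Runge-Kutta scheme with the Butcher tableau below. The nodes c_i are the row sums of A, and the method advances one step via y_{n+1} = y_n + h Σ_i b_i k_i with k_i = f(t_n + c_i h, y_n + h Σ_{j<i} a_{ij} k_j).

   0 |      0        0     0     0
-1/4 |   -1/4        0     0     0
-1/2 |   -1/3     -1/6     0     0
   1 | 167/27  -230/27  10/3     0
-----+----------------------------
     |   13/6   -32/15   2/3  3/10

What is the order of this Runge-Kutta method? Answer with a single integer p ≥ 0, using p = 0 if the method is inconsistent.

4

b = (13/6, -32/15, 2/3, 3/10)
c = (0, -1/4, -1/2, 1)
Ac = (0, 0, 1/24, 25/54)
Σ b_i: 13/6·1 + (-32/15)·1 + 2/3·1 + 3/10·1 = 1 ✓
b·c: (-32/15)·(-1/4) + 2/3·(-1/2) + 3/10·1 = 1/2 ✓
b·c²: (-32/15)·1/16 + 2/3·1/4 + 3/10·1 = 1/3 ✓
b·Ac: 2/3·1/24 + 3/10·25/54 = 1/6 ✓
b·c³: (-32/15)·(-1/64) + 2/3·(-1/8) + 3/10·1 = 1/4 ✓
b·(c∘Ac): 2/3·(-1/48) + 3/10·25/54 = 1/8 ✓
b·Ac²: 2/3·(-1/96) + 3/10·65/216 = 1/12 ✓
b·A²c: 3/10·5/36 = 1/24 ✓; 4 stages ⇒ order 4.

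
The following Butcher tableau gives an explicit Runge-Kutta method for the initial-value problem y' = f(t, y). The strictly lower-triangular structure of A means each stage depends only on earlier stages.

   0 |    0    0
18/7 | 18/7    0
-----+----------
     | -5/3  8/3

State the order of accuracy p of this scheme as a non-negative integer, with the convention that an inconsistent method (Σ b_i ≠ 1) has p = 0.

b = (-5/3, 8/3)
c = (0, 18/7)
Σ b_i: (-5/3)·1 + 8/3·1 = 1 ✓
b·c: 8/3·18/7 = 48/7 ≠ 1/2 ⇒ order 1.

1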